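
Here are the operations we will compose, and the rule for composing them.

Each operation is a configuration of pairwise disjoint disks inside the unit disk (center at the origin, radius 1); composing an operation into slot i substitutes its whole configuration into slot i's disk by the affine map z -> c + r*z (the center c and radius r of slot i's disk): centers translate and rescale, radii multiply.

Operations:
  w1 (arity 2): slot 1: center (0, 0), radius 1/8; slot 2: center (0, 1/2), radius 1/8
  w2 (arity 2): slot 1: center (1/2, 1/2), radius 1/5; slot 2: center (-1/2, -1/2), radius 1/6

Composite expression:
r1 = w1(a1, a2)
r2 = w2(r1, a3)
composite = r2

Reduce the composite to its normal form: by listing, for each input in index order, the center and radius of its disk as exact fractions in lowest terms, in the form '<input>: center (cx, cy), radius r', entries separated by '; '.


a1: center (1/2, 1/2), radius 1/40; a2: center (1/2, 3/5), radius 1/40; a3: center (-1/2, -1/2), radius 1/6

Follow each a-input down from w2: c' goes to c + r*c', radius to r*r'.
a1 passes through 2 substitutions, ending at center (1/2, 1/2), radius 1/40
a2 passes through 2 substitutions, ending at center (1/2, 3/5), radius 1/40
a3 passes through 1 substitution, ending at center (-1/2, -1/2), radius 1/6


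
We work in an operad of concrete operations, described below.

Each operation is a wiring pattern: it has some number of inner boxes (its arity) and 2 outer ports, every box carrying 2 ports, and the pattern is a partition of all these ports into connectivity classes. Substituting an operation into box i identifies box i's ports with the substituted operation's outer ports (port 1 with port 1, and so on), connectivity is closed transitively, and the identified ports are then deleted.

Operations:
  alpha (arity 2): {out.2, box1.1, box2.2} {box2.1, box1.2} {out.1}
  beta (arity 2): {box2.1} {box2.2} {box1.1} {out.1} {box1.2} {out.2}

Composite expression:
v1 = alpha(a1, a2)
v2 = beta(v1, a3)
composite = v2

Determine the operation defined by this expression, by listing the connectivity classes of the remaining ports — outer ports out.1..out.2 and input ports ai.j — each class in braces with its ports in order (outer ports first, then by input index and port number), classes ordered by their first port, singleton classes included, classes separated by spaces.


{out.1} {out.2} {a1.1, a2.2} {a1.2, a2.1} {a3.1} {a3.2}

Reachability decides: close wires over beta-identified ports.
alpha over (a1, a2) gives {out.1} {out.2, a1.1, a2.2} {a1.2, a2.1}, out.j being that stage's outer ports
beta over (a1, a2, a3) gives {out.1} {out.2} {a1.1, a2.2} {a1.2, a2.1} {a3.1} {a3.2}, out.j being that stage's outer ports


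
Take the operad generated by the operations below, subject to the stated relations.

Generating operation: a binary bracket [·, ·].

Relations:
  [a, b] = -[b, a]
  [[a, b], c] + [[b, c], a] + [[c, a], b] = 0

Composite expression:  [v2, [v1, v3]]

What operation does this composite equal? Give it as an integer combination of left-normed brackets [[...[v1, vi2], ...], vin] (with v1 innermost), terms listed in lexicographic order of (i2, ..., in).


-[[v1, v3], v2]

In the tensor algebra, words opening v1 carry the v1-anchored form.
Composite bracket: [v2, [v1, v3]]
Each bracket splits as ab - ba, giving 4 signed words (2^2 = 4).
The v1-initial words carry the normal form:
  from v1v3v2, sign -1: term -[[v1, v3], v2]


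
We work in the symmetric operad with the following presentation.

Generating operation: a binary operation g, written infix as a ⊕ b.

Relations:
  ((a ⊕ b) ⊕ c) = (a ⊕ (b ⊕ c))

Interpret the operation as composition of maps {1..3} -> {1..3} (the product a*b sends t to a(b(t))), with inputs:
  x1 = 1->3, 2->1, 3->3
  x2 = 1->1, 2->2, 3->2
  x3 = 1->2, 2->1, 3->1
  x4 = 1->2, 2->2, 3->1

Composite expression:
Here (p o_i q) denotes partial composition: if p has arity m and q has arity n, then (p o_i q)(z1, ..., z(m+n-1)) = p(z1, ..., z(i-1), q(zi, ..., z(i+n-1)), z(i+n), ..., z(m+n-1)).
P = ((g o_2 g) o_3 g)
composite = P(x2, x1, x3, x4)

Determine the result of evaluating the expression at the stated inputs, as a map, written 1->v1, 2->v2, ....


1->2, 2->2, 3->1


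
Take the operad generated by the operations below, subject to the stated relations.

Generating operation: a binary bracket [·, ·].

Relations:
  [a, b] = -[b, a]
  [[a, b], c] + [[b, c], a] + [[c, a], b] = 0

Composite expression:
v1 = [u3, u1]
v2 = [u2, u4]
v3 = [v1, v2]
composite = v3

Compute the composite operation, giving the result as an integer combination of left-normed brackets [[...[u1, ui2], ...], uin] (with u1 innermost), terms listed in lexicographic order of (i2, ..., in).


-[[[u1, u3], u2], u4] + [[[u1, u3], u4], u2]

A multilinear Lie element is pinned by u1-initial words (u1 innermost).
Composite bracket: [[u3, u1], [u2, u4]]
Full expansion: 8 signed words from ab - ba (2^3 = 8).
Coefficients come from the u1-initial words:
  u1u3u2u4 (sign -1) contributes -[[[u1, u3], u2], u4]
  u1u3u4u2 (sign +1) contributes +[[[u1, u3], u4], u2]


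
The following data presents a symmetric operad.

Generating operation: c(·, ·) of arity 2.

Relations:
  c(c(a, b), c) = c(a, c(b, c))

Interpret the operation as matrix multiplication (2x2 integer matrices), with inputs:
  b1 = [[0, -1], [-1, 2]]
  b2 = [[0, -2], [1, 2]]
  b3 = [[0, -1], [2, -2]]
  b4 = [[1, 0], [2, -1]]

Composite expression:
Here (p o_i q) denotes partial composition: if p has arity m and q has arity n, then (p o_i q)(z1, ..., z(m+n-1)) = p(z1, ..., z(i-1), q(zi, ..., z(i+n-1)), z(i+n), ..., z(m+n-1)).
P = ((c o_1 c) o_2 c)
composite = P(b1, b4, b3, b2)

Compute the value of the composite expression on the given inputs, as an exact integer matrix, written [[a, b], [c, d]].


c(b4, b3) = [[0, -1], [-2, 0]]
c(b1, c(b4, b3)) = [[2, 0], [-4, 1]]
c(c(b1, c(b4, b3)), b2) = [[0, -4], [1, 10]]

[[0, -4], [1, 10]]


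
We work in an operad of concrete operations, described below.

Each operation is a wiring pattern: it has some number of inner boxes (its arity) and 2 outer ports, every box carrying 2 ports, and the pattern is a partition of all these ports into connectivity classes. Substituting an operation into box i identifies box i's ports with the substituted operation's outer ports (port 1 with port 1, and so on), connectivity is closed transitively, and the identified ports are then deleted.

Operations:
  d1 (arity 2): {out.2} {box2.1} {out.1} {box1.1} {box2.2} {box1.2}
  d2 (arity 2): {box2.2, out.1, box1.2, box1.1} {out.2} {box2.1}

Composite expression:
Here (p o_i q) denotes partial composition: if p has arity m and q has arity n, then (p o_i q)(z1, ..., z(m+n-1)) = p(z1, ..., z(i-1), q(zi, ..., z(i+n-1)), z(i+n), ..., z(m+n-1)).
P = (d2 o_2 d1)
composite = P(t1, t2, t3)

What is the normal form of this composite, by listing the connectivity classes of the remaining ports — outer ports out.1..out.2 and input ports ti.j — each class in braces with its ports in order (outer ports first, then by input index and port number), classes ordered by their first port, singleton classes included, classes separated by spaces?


{out.1, t1.1, t1.2} {out.2} {t2.1} {t2.2} {t3.1} {t3.2}

Treat the ports identified at d2 as solder joints: merge, then drop.
stage d1: inputs (t2, t3), connectivity {out.1} {out.2} {t2.1} {t2.2} {t3.1} {t3.2}, out.j its boundary
stage d2: inputs (t1, t2, t3), connectivity {out.1, t1.1, t1.2} {out.2} {t2.1} {t2.2} {t3.1} {t3.2}, out.j its boundary


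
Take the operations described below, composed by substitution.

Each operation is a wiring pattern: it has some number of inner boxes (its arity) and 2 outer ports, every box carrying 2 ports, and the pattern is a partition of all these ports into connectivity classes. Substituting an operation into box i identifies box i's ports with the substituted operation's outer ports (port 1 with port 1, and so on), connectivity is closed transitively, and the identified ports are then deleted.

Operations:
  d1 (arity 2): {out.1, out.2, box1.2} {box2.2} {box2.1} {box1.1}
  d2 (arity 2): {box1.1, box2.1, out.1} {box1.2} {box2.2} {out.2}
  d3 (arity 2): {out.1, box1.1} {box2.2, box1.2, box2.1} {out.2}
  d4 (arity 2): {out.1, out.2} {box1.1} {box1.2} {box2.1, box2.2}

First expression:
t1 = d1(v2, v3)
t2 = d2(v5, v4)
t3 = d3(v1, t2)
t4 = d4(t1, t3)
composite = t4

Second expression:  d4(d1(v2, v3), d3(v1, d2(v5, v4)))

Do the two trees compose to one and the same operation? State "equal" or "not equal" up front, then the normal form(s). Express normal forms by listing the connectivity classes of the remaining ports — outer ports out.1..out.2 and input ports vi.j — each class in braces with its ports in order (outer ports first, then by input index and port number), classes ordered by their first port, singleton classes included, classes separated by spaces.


equal: each reduces to {out.1, out.2} {v1.1} {v1.2, v4.1, v5.1} {v2.1} {v2.2} {v3.1} {v3.2} {v4.2} {v5.2}

The first composite normalizes to {out.1, out.2} {v1.1} {v1.2, v4.1, v5.1} {v2.1} {v2.2} {v3.1} {v3.2} {v4.2} {v5.2}
The second composite normalizes to {out.1, out.2} {v1.1} {v1.2, v4.1, v5.1} {v2.1} {v2.2} {v3.1} {v3.2} {v4.2} {v5.2}
One common form — equal.


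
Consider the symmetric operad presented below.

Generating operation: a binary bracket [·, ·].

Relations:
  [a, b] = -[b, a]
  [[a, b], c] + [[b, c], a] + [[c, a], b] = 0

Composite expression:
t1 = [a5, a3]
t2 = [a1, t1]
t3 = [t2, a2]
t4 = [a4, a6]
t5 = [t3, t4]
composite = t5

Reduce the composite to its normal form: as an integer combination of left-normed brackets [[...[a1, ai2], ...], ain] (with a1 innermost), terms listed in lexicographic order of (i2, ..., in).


-[[[[[a1, a3], a5], a2], a4], a6] + [[[[[a1, a3], a5], a2], a6], a4] + [[[[[a1, a5], a3], a2], a4], a6] - [[[[[a1, a5], a3], a2], a6], a4]

Expand each bracket as ab - ba; the a1-initial words give the coefficients.
Composite bracket: [[[a1, [a5, a3]], a2], [a4, a6]]
Under [a, b] = ab - ba we get 32 signed associative words (2^5 = 32).
Coefficients come from the a1-initial words:
  the word a1a3a5a2a4a6 carries sign -1 and contributes -[[[[[a1, a3], a5], a2], a4], a6]
  the word a1a3a5a2a6a4 carries sign +1 and contributes +[[[[[a1, a3], a5], a2], a6], a4]
  the word a1a5a3a2a4a6 carries sign +1 and contributes +[[[[[a1, a5], a3], a2], a4], a6]
  the word a1a5a3a2a6a4 carries sign -1 and contributes -[[[[[a1, a5], a3], a2], a6], a4]


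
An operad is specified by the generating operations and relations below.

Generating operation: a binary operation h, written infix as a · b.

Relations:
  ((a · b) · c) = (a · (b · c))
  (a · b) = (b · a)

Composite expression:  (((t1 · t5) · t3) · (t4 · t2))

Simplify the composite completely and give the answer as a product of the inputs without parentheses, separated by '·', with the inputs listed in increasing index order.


t1 · t2 · t3 · t4 · t5

Both nesting and order wash out for h; what remains is which t's occur.
(t1 · t5) collapses to t1 · t5
((t1 · t5) · t3) collapses to t1 · t5 · t3
(t4 · t2) collapses to t4 · t2
(((t1 · t5) · t3) · (t4 · t2)) collapses to t1 · t5 · t3 · t4 · t2
reordering the factors by index: t1 · t2 · t3 · t4 · t5


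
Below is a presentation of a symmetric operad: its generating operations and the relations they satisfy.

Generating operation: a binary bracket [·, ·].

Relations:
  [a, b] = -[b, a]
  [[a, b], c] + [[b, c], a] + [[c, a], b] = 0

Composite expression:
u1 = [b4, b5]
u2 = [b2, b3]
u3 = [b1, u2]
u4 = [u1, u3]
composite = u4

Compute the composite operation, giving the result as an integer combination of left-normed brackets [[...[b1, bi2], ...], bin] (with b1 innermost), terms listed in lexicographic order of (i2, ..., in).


In the tensor algebra, words opening b1 carry the b1-anchored form.
Composite bracket: [[b4, b5], [b1, [b2, b3]]]
Applying ab - ba throughout gives 16 signed words (2^4 = 16).
The b1-initial words carry the normal form:
  from b1b2b3b4b5, sign -1: term -[[[[b1, b2], b3], b4], b5]
  from b1b2b3b5b4, sign +1: term +[[[[b1, b2], b3], b5], b4]
  from b1b3b2b4b5, sign +1: term +[[[[b1, b3], b2], b4], b5]
  from b1b3b2b5b4, sign -1: term -[[[[b1, b3], b2], b5], b4]

-[[[[b1, b2], b3], b4], b5] + [[[[b1, b2], b3], b5], b4] + [[[[b1, b3], b2], b4], b5] - [[[[b1, b3], b2], b5], b4]


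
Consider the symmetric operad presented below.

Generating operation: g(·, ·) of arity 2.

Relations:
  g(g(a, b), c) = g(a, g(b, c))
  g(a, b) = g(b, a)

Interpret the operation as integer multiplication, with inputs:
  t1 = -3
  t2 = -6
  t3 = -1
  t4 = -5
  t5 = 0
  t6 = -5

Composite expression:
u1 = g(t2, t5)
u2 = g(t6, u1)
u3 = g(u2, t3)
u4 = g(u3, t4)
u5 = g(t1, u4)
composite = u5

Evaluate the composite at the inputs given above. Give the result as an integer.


0

g(t2, t5) = 0
g(t6, g(t2, t5)) = 0
g(g(t6, g(t2, t5)), t3) = 0
g(g(g(t6, g(t2, t5)), t3), t4) = 0
g(t1, g(g(g(t6, g(t2, t5)), t3), t4)) = 0


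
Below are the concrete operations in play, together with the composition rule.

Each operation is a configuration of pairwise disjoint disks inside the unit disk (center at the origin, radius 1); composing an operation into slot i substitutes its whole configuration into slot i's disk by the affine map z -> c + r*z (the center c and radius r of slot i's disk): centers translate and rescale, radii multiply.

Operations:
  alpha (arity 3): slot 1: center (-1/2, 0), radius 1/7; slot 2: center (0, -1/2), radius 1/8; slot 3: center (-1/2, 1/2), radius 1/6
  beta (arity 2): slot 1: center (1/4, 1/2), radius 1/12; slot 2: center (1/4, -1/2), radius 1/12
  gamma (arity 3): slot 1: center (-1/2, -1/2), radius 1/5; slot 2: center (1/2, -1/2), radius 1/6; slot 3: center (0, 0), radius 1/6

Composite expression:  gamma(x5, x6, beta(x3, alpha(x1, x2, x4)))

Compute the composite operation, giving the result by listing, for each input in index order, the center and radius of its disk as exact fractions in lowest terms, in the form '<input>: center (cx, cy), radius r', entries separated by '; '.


Each x-disk chains the slot maps above it in gamma; radii multiply.
x5 passes through 1 substitution, ending at center (-1/2, -1/2), radius 1/5
x6 passes through 1 substitution, ending at center (1/2, -1/2), radius 1/6
x3 passes through 2 substitutions, ending at center (1/24, 1/12), radius 1/72
x1 passes through 3 substitutions, ending at center (5/144, -1/12), radius 1/504
x2 passes through 3 substitutions, ending at center (1/24, -13/144), radius 1/576
x4 passes through 3 substitutions, ending at center (5/144, -11/144), radius 1/432

x1: center (5/144, -1/12), radius 1/504; x2: center (1/24, -13/144), radius 1/576; x3: center (1/24, 1/12), radius 1/72; x4: center (5/144, -11/144), radius 1/432; x5: center (-1/2, -1/2), radius 1/5; x6: center (1/2, -1/2), radius 1/6


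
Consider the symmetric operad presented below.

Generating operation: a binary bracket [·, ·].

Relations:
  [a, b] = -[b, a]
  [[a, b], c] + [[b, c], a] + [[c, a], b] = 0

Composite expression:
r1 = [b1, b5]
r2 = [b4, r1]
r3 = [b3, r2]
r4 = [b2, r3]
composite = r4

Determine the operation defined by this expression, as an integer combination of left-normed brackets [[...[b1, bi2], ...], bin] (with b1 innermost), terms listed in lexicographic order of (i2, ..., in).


-[[[[b1, b5], b4], b3], b2]

Skip Jacobi rewriting: expand, keep b1-initial words, read off terms.
Composite bracket: [b2, [b3, [b4, [b1, b5]]]]
Each bracket splits as ab - ba, giving 16 signed words (2^4 = 16).
Words beginning with b1 determine it all:
  word b1b5b4b3b2 has sign -1, contributing -[[[[b1, b5], b4], b3], b2]


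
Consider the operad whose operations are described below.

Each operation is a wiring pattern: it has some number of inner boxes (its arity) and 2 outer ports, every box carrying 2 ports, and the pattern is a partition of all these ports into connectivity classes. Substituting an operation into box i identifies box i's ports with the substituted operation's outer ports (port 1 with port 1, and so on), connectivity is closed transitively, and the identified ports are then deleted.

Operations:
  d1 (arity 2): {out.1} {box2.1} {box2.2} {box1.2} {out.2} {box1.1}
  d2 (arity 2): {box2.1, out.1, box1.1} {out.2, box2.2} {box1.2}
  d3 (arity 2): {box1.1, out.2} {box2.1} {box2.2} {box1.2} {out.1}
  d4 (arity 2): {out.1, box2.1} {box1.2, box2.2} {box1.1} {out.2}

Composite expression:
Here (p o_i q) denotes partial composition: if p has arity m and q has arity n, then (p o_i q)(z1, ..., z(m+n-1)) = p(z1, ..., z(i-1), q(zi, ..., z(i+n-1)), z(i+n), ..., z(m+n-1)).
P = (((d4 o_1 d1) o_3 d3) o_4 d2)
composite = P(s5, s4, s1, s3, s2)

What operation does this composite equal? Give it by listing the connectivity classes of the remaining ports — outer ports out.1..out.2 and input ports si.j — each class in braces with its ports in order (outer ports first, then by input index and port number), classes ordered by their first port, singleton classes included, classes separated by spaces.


Reachability decides: close wires over d4-identified ports.
through d1, on inputs (s5, s4): {out.1} {out.2} {s4.1} {s4.2} {s5.1} {s5.2} (out.j = stage outer ports)
through d2, on inputs (s3, s2): {out.1, s2.1, s3.1} {out.2, s2.2} {s3.2} (out.j = stage outer ports)
through d3, on inputs (s1, s3, s2): {out.1} {out.2, s1.1} {s1.2} {s2.1, s3.1} {s2.2} {s3.2} (out.j = stage outer ports)
through d4, on inputs (s5, s4, s1, s3, s2): {out.1} {out.2} {s1.1} {s1.2} {s2.1, s3.1} {s2.2} {s3.2} {s4.1} {s4.2} {s5.1} {s5.2} (out.j = stage outer ports)

{out.1} {out.2} {s1.1} {s1.2} {s2.1, s3.1} {s2.2} {s3.2} {s4.1} {s4.2} {s5.1} {s5.2}


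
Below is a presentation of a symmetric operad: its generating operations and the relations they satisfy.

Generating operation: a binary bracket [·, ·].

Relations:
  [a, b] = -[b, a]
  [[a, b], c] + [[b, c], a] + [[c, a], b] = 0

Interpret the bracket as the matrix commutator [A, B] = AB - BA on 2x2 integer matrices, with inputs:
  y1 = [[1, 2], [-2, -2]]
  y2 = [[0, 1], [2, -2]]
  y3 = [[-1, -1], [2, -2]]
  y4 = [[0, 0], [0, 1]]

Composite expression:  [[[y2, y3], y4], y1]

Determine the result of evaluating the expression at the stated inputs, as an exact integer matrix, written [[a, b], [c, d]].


[[2, 9], [6, -2]]


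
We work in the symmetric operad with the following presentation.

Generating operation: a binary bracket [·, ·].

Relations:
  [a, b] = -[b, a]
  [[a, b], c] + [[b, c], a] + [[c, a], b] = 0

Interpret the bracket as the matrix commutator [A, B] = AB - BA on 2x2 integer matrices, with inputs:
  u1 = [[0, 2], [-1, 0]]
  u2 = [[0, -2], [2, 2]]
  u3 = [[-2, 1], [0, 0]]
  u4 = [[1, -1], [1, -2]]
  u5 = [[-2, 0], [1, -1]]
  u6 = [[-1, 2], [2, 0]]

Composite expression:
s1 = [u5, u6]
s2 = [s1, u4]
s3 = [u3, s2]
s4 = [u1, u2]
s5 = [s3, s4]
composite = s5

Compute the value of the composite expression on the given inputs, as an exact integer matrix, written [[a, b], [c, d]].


[u5, u6] = [[-2, -2], [1, 2]]
[[u5, u6], u4] = [[-1, 10], [7, 1]]
[u3, [[u5, u6], u4]] = [[7, -18], [14, -7]]
[u1, u2] = [[2, 4], [2, -2]]
[[u3, [[u5, u6], u4]], [u1, u2]] = [[-92, 128], [28, 92]]

[[-92, 128], [28, 92]]


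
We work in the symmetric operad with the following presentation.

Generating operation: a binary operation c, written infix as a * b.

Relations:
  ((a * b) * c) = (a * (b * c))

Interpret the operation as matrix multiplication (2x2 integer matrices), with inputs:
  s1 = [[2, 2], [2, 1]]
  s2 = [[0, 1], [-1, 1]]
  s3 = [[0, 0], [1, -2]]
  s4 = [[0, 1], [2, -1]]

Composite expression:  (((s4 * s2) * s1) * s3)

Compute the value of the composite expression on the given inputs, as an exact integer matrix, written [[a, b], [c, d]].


[[-1, 2], [3, -6]]

(s4 * s2) = [[-1, 1], [1, 1]]
((s4 * s2) * s1) = [[0, -1], [4, 3]]
(((s4 * s2) * s1) * s3) = [[-1, 2], [3, -6]]


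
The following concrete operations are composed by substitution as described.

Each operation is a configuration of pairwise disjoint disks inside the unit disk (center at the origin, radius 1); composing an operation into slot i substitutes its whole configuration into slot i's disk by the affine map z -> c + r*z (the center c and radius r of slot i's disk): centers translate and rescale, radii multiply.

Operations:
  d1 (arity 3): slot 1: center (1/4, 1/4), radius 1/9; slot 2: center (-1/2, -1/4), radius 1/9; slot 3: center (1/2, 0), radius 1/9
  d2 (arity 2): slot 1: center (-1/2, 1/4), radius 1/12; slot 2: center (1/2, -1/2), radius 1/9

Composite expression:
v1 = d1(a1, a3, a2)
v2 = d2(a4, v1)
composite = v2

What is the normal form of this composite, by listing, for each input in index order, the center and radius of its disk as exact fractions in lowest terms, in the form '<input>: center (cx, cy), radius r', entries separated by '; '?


a1: center (19/36, -17/36), radius 1/81; a2: center (5/9, -1/2), radius 1/81; a3: center (4/9, -19/36), radius 1/81; a4: center (-1/2, 1/4), radius 1/12

Only the slot chain above each a matters under d2; compose those maps.
tracing a4 down its 1-map path: center (-1/2, 1/4), radius 1/12
tracing a1 down its 2-map path: center (19/36, -17/36), radius 1/81
tracing a3 down its 2-map path: center (4/9, -19/36), radius 1/81
tracing a2 down its 2-map path: center (5/9, -1/2), radius 1/81


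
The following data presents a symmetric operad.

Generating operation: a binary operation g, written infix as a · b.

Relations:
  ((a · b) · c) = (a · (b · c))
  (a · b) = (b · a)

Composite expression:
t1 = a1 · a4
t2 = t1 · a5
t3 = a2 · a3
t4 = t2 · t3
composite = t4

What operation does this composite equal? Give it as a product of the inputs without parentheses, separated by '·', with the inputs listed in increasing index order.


a1 · a2 · a3 · a4 · a5

Any arrangement under g is one operation, so sort the a-inputs.
(a1 · a4) spells out as a1 · a4
((a1 · a4) · a5) spells out as a1 · a4 · a5
(a2 · a3) spells out as a2 · a3
(((a1 · a4) · a5) · (a2 · a3)) spells out as a1 · a4 · a5 · a2 · a3
rearranged into index order: a1 · a2 · a3 · a4 · a5


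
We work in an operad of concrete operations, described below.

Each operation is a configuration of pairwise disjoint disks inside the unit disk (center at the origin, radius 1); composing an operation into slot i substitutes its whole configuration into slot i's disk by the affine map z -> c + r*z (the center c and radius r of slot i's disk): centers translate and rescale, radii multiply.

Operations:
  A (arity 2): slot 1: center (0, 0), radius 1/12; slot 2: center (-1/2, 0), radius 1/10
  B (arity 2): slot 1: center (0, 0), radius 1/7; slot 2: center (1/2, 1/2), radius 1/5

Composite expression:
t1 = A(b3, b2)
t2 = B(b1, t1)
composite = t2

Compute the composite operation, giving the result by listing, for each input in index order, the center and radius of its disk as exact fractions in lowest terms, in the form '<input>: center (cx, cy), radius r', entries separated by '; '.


Nesting under B composes maps z -> c + r*z down each b-path.
for b1, the 1-step affine chain lands on center (0, 0), radius 1/7
for b3, the 2-step affine chain lands on center (1/2, 1/2), radius 1/60
for b2, the 2-step affine chain lands on center (2/5, 1/2), radius 1/50

b1: center (0, 0), radius 1/7; b2: center (2/5, 1/2), radius 1/50; b3: center (1/2, 1/2), radius 1/60


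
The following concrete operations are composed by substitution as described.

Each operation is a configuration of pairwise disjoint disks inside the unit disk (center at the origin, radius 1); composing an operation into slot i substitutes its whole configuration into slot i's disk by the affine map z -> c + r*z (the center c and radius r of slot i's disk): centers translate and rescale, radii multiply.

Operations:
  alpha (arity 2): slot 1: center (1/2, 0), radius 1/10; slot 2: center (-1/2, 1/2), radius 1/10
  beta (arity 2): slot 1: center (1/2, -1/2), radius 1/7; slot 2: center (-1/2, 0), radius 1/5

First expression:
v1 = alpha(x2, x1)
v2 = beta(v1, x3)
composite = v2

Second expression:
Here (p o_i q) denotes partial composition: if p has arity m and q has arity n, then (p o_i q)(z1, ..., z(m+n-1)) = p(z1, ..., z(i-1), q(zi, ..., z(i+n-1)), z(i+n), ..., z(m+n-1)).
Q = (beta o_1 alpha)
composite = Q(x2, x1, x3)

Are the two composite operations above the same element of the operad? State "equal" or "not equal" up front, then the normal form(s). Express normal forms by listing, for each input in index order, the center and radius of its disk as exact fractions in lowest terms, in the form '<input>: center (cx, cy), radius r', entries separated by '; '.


The first composite normalizes to x1: center (3/7, -3/7), radius 1/70; x2: center (4/7, -1/2), radius 1/70; x3: center (-1/2, 0), radius 1/5
The second composite normalizes to x1: center (3/7, -3/7), radius 1/70; x2: center (4/7, -1/2), radius 1/70; x3: center (-1/2, 0), radius 1/5
Identical normal forms: equal.

equal; the common form is x1: center (3/7, -3/7), radius 1/70; x2: center (4/7, -1/2), radius 1/70; x3: center (-1/2, 0), radius 1/5


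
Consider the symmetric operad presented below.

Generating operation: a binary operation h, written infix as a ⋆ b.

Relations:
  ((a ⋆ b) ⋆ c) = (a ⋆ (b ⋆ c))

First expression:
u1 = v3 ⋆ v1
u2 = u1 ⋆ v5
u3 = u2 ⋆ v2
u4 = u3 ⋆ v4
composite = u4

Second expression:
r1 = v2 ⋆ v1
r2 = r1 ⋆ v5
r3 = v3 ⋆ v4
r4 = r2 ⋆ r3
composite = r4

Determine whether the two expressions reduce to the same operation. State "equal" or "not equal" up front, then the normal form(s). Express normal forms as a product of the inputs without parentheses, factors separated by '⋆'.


not equal: they reduce to v3 ⋆ v1 ⋆ v5 ⋆ v2 ⋆ v4 and v2 ⋆ v1 ⋆ v5 ⋆ v3 ⋆ v4

The first expression, normalized: v3 ⋆ v1 ⋆ v5 ⋆ v2 ⋆ v4
The second expression, normalized: v2 ⋆ v1 ⋆ v5 ⋆ v3 ⋆ v4
Distinct normal forms: not equal.


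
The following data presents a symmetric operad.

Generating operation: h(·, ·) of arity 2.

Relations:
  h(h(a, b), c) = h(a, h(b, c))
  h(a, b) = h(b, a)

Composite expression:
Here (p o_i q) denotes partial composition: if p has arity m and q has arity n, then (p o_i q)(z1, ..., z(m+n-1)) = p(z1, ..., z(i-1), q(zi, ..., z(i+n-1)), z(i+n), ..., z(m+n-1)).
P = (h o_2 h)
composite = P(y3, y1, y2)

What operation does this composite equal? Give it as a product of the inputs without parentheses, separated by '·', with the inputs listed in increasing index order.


y1 · y2 · y3

With h associative and commutative, the y-input set is all that matters.
h(y1, y2) unparenthesizes to y1 · y2
h(y3, h(y1, y2)) unparenthesizes to y3 · y1 · y2
the factors in increasing index order: y1 · y2 · y3


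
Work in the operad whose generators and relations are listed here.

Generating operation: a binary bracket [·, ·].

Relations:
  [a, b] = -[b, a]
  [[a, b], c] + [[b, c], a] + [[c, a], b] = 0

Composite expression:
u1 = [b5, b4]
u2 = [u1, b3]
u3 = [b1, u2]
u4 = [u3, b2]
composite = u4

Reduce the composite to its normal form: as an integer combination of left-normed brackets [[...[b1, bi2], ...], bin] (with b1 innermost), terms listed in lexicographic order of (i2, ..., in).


[[[[b1, b3], b4], b5], b2] - [[[[b1, b3], b5], b4], b2] - [[[[b1, b4], b5], b3], b2] + [[[[b1, b5], b4], b3], b2]

In the tensor algebra, words opening b1 carry the b1-anchored form.
Composite bracket: [[b1, [[b5, b4], b3]], b2]
Applying ab - ba throughout gives 16 signed words (2^4 = 16).
The b1-initial words carry the normal form:
  b1b3b4b5b2 (sign +1) contributes +[[[[b1, b3], b4], b5], b2]
  b1b3b5b4b2 (sign -1) contributes -[[[[b1, b3], b5], b4], b2]
  b1b4b5b3b2 (sign -1) contributes -[[[[b1, b4], b5], b3], b2]
  b1b5b4b3b2 (sign +1) contributes +[[[[b1, b5], b4], b3], b2]


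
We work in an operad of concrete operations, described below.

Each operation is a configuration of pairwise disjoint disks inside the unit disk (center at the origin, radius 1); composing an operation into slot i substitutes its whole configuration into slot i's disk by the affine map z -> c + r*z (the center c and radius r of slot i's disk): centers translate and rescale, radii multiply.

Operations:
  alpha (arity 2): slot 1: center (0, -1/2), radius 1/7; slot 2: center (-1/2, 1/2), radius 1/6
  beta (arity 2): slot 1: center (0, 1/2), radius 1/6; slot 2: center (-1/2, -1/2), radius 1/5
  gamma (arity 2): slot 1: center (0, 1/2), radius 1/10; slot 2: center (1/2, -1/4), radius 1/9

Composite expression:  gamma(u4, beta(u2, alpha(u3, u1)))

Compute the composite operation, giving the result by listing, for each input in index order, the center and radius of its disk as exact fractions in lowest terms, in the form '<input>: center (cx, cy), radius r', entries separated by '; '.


u1: center (13/30, -53/180), radius 1/270; u2: center (1/2, -7/36), radius 1/54; u3: center (4/9, -19/60), radius 1/315; u4: center (0, 1/2), radius 1/10


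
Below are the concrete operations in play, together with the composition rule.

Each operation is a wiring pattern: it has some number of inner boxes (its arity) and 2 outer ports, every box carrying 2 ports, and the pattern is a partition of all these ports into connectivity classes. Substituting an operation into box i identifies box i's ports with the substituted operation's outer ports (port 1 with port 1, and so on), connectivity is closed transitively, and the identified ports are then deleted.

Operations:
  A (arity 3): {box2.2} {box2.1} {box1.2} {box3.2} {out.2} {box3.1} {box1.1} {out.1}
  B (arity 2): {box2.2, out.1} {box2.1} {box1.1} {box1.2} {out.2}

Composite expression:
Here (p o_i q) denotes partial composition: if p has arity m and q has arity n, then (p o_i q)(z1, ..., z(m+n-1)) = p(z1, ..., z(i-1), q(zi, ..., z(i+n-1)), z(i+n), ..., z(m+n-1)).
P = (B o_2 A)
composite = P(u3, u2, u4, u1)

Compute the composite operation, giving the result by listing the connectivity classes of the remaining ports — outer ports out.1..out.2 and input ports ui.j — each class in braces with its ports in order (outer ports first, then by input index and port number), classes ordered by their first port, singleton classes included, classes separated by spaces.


{out.1} {out.2} {u1.1} {u1.2} {u2.1} {u2.2} {u3.1} {u3.2} {u4.1} {u4.2}

After gluing at B, chains via deleted ports link the u-ports.
stage A: inputs (u2, u4, u1), connectivity {out.1} {out.2} {u1.1} {u1.2} {u2.1} {u2.2} {u4.1} {u4.2}, out.j its boundary
stage B: inputs (u3, u2, u4, u1), connectivity {out.1} {out.2} {u1.1} {u1.2} {u2.1} {u2.2} {u3.1} {u3.2} {u4.1} {u4.2}, out.j its boundary


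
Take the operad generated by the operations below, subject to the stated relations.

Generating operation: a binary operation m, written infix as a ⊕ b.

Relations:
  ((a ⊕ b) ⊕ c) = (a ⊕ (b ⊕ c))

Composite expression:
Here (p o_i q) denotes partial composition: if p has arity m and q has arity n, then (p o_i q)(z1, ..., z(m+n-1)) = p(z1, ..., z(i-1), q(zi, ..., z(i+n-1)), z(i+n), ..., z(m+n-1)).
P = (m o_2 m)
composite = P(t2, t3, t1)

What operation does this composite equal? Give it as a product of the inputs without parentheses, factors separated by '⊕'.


t2 ⊕ t3 ⊕ t1

The m-tree's shape is irrelevant; the t-reading-order decides.
(t3 ⊕ t1) spells out as t3 ⊕ t1
(t2 ⊕ (t3 ⊕ t1)) spells out as t2 ⊕ t3 ⊕ t1


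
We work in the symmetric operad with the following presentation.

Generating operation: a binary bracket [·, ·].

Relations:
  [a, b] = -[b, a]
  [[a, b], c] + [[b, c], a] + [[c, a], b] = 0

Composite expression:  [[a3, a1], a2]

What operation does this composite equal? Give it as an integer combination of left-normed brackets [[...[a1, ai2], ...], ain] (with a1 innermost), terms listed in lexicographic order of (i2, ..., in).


Antisymmetry and Jacobi reduce to a1-anchored left-normed brackets.
Composite bracket: [[a3, a1], a2]
Under [a, b] = ab - ba we get 4 signed associative words (2^2 = 4).
Keep just the words that open with a1:
  word a1a3a2 has sign -1, contributing -[[a1, a3], a2]

-[[a1, a3], a2]


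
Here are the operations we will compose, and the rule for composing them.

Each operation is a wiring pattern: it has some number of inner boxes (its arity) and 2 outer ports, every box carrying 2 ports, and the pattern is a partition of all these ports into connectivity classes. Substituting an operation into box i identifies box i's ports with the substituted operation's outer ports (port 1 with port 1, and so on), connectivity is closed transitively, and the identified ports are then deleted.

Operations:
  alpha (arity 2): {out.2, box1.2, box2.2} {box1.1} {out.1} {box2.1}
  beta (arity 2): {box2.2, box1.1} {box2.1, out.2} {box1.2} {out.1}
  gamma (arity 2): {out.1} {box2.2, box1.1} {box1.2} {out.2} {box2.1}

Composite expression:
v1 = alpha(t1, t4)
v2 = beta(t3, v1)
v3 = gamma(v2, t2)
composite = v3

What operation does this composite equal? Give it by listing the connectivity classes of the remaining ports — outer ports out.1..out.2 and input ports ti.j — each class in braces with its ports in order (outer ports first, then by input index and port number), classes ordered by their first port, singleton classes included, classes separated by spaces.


{out.1} {out.2} {t1.1} {t1.2, t3.1, t4.2} {t2.1} {t2.2} {t3.2} {t4.1}

Connectivity passes through glued gamma-boundaries; trace each wire chain.
after alpha, the pattern on (t1, t4) reads {out.1} {out.2, t1.2, t4.2} {t1.1} {t4.1} (out.j = its outer ports)
after beta, the pattern on (t3, t1, t4) reads {out.1} {out.2} {t1.1} {t1.2, t3.1, t4.2} {t3.2} {t4.1} (out.j = its outer ports)
after gamma, the pattern on (t3, t1, t4, t2) reads {out.1} {out.2} {t1.1} {t1.2, t3.1, t4.2} {t2.1} {t2.2} {t3.2} {t4.1} (out.j = its outer ports)


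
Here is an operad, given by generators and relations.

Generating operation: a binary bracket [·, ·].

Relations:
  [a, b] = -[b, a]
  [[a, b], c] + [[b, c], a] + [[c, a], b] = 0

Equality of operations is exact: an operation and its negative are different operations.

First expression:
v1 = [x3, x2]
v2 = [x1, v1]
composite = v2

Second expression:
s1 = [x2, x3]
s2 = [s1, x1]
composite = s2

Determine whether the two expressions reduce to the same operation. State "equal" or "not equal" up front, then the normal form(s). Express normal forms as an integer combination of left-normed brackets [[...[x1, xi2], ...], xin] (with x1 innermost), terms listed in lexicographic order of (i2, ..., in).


equal — both sides give -[[x1, x2], x3] + [[x1, x3], x2]

Reducing the first expression gives -[[x1, x2], x3] + [[x1, x3], x2]
Reducing the second expression gives -[[x1, x2], x3] + [[x1, x3], x2]
The normal forms match — equal.


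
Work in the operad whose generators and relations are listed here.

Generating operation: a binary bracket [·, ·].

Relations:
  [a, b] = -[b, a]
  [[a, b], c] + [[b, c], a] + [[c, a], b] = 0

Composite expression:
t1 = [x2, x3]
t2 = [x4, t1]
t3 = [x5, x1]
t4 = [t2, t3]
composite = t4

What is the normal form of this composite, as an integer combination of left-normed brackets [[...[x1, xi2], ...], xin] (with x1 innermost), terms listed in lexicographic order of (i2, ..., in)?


-[[[[x1, x5], x2], x3], x4] + [[[[x1, x5], x3], x2], x4] + [[[[x1, x5], x4], x2], x3] - [[[[x1, x5], x4], x3], x2]

Expand each bracket as ab - ba; the x1-initial words give the coefficients.
Composite bracket: [[x4, [x2, x3]], [x5, x1]]
Expanding via [a, b] = ab - ba: 16 signed words (2^4 = 16).
Coefficients come from the x1-initial words:
  x1x5x2x3x4 appears with sign -1, giving the term -[[[[x1, x5], x2], x3], x4]
  x1x5x3x2x4 appears with sign +1, giving the term +[[[[x1, x5], x3], x2], x4]
  x1x5x4x2x3 appears with sign +1, giving the term +[[[[x1, x5], x4], x2], x3]
  x1x5x4x3x2 appears with sign -1, giving the term -[[[[x1, x5], x4], x3], x2]


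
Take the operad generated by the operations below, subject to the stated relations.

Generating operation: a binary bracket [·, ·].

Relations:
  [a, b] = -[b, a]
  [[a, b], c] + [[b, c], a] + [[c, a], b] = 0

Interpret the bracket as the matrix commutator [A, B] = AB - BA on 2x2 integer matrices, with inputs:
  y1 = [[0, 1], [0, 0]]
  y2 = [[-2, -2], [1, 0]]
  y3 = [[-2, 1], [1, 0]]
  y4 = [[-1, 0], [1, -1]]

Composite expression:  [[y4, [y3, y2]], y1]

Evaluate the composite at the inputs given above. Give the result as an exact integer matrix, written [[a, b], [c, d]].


[[-6, -12], [0, 6]]

[y3, y2] = [[3, 6], [0, -3]]
[y4, [y3, y2]] = [[-6, 0], [6, 6]]
[[y4, [y3, y2]], y1] = [[-6, -12], [0, 6]]


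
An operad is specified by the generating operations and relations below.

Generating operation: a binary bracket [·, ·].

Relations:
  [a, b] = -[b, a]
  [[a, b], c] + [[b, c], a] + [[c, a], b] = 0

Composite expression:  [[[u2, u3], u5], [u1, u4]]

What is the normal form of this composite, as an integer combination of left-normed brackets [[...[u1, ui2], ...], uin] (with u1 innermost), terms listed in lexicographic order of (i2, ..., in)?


Skip Jacobi rewriting: expand, keep u1-initial words, read off terms.
Composite bracket: [[[u2, u3], u5], [u1, u4]]
Applying ab - ba throughout gives 16 signed words (2^4 = 16).
Only words starting with u1 matter:
  from u1u4u2u3u5, sign -1: term -[[[[u1, u4], u2], u3], u5]
  from u1u4u3u2u5, sign +1: term +[[[[u1, u4], u3], u2], u5]
  from u1u4u5u2u3, sign +1: term +[[[[u1, u4], u5], u2], u3]
  from u1u4u5u3u2, sign -1: term -[[[[u1, u4], u5], u3], u2]

-[[[[u1, u4], u2], u3], u5] + [[[[u1, u4], u3], u2], u5] + [[[[u1, u4], u5], u2], u3] - [[[[u1, u4], u5], u3], u2]


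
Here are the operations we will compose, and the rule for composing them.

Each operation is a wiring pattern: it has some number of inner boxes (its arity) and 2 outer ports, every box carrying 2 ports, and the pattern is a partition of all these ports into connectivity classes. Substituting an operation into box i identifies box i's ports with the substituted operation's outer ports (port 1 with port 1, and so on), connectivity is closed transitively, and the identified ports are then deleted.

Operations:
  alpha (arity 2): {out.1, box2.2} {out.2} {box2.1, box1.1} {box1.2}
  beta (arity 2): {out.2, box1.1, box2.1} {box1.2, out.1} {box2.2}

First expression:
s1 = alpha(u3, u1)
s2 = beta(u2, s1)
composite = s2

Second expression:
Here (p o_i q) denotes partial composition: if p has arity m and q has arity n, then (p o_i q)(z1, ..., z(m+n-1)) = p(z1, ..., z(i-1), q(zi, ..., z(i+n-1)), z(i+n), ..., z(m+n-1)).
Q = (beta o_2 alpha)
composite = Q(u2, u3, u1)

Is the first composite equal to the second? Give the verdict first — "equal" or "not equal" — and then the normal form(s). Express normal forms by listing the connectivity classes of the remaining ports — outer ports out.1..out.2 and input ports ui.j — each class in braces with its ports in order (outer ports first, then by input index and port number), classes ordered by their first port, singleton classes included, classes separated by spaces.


equal; both compose to {out.1, u2.2} {out.2, u1.2, u2.1} {u1.1, u3.1} {u3.2}

The first composite normalizes to {out.1, u2.2} {out.2, u1.2, u2.1} {u1.1, u3.1} {u3.2}
The second composite normalizes to {out.1, u2.2} {out.2, u1.2, u2.1} {u1.1, u3.1} {u3.2}
The forms coincide; equal.


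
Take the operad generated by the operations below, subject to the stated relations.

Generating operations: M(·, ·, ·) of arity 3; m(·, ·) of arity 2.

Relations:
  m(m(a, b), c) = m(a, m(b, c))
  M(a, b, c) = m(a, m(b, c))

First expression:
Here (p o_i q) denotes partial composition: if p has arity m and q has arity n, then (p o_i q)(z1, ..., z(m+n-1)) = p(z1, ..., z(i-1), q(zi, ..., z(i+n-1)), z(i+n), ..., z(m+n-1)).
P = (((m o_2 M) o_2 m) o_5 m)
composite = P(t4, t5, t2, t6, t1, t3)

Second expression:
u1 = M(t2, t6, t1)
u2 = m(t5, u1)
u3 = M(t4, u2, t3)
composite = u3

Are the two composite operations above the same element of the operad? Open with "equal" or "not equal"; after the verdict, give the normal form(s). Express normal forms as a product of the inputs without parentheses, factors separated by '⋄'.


equal — both sides give t4 ⋄ t5 ⋄ t2 ⋄ t6 ⋄ t1 ⋄ t3

Reducing the first expression gives t4 ⋄ t5 ⋄ t2 ⋄ t6 ⋄ t1 ⋄ t3
Reducing the second expression gives t4 ⋄ t5 ⋄ t2 ⋄ t6 ⋄ t1 ⋄ t3
One common form — equal.
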